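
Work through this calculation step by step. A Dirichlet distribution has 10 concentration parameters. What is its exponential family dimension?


Exponential family dimension calculation:
Dirichlet with 10 components has 10 natural parameters.

10


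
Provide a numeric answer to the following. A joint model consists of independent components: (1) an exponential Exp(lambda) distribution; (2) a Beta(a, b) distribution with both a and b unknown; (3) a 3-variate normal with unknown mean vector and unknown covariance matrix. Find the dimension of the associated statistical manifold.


The dimension of a statistical manifold equals the number of free
(independent) real parameters of the model. For a product of independent
blocks the parameter counts add.
- exponential (lambda): 1.
- Beta (a, b): 2.
- 3-variate normal: 3 (mean) + 3*4/2 = 6 (symmetric covariance) = 9.
Total = 1 + 2 + 9 = 12.
Dimension = 12

12


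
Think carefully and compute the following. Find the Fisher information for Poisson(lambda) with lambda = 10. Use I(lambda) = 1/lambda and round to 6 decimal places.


Fisher information for Poisson: I(lambda) = 1/lambda.
lambda = 10.
I(lambda) = 1/10 = 0.100000

0.100000


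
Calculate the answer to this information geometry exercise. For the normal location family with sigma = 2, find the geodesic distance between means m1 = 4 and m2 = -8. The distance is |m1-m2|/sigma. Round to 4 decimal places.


On the fixed-variance normal subfamily, geodesic distance = |m1-m2|/sigma.
|4 - -8| = 12.
sigma = 2.
d = 12/2 = 6.0000

6.0000


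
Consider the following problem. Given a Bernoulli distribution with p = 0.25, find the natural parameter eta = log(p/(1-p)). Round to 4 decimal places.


Natural parameter for Bernoulli: eta = log(p/(1-p)).
p = 0.25, 1-p = 0.75.
p/(1-p) = 0.333333.
eta = log(0.333333) = -1.0986

-1.0986


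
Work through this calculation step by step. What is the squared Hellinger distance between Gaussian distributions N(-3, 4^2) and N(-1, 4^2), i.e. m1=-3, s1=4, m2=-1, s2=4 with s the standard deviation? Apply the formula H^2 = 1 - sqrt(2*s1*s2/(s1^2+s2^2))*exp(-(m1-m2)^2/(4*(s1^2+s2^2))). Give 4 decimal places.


Squared Hellinger distance for Gaussians:
H^2 = 1 - sqrt(2*s1*s2/(s1^2+s2^2)) * exp(-(m1-m2)^2/(4*(s1^2+s2^2))).
s1^2 = 16, s2^2 = 16, s1^2+s2^2 = 32.
sqrt(2*4*4/(32)) = 1.0.
(m1-m2)^2 = (-2)^2 = 4.
exp(-4/(4*32)) = exp(-0.03125) = 0.969233.
H^2 = 1 - 1.0*0.969233 = 0.0308

0.0308


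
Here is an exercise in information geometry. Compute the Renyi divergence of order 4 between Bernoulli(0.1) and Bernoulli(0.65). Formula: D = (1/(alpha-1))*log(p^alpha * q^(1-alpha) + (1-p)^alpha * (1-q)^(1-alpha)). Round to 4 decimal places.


Renyi divergence of order alpha between Bernoulli distributions:
D = (1/(alpha-1))*log(p^alpha * q^(1-alpha) + (1-p)^alpha * (1-q)^(1-alpha)).
alpha = 4, p = 0.1, q = 0.65.
p^alpha * q^(1-alpha) = 0.1^4 * 0.65^-3 = 0.000364.
(1-p)^alpha * (1-q)^(1-alpha) = 0.9^4 * 0.35^-3 = 15.302624.
sum = 0.000364 + 15.302624 = 15.302988.
D = (1/3)*log(15.302988) = 0.9093

0.9093


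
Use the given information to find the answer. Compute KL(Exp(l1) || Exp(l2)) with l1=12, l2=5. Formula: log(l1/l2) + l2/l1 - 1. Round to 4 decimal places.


KL divergence for exponential family:
KL = log(l1/l2) + l2/l1 - 1.
log(12/5) = 0.875469.
5/12 = 0.416667.
KL = 0.875469 + 0.416667 - 1 = 0.2921

0.2921


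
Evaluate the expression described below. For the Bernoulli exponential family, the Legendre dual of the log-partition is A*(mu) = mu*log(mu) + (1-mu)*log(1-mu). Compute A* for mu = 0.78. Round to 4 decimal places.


Legendre transform for Bernoulli:
A*(mu) = mu*log(mu) + (1-mu)*log(1-mu).
mu = 0.78, 1-mu = 0.22.
mu*log(mu) = 0.78*log(0.78) = -0.1938.
(1-mu)*log(1-mu) = 0.22*log(0.22) = -0.333108.
A* = -0.1938 + -0.333108 = -0.5269

-0.5269


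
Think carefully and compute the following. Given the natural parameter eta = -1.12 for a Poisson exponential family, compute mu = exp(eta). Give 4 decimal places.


Expectation parameter for Poisson exponential family:
mu = exp(eta).
eta = -1.12.
mu = exp(-1.12) = 0.3263

0.3263


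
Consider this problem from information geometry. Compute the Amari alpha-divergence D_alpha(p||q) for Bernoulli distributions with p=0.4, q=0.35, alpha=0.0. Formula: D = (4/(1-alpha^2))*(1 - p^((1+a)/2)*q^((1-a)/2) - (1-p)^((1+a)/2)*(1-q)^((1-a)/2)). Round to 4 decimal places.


Amari alpha-divergence:
D = (4/(1-alpha^2))*(1 - p^((1+a)/2)*q^((1-a)/2) - (1-p)^((1+a)/2)*(1-q)^((1-a)/2)).
alpha = 0.0, p = 0.4, q = 0.35.
e1 = (1+alpha)/2 = 0.5, e2 = (1-alpha)/2 = 0.5.
t1 = p^e1 * q^e2 = 0.4^0.5 * 0.35^0.5 = 0.374166.
t2 = (1-p)^e1 * (1-q)^e2 = 0.6^0.5 * 0.65^0.5 = 0.6245.
4/(1-alpha^2) = 4.0.
D = 4.0*(1 - 0.374166 - 0.6245) = 0.0053

0.0053


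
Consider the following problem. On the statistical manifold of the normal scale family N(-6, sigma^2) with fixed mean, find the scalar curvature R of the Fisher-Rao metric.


This family has a single free parameter, so its statistical manifold
is 1-dimensional. The Riemann curvature tensor of any 1-dimensional
Riemannian manifold vanishes identically, so R = 0.

0


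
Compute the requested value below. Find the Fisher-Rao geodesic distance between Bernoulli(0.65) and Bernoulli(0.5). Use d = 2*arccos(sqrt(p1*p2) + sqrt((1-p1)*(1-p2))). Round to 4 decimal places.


Geodesic distance on Bernoulli manifold:
d(p1,p2) = 2*arccos(sqrt(p1*p2) + sqrt((1-p1)*(1-p2))).
sqrt(p1*p2) = sqrt(0.65*0.5) = 0.570088.
sqrt((1-p1)*(1-p2)) = sqrt(0.35*0.5) = 0.41833.
arg = 0.570088 + 0.41833 = 0.988418.
d = 2*arccos(0.988418) = 0.3047

0.3047


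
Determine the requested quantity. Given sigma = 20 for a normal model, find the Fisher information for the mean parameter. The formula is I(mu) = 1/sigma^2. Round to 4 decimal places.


The Fisher information for the mean of a normal distribution is I(mu) = 1/sigma^2.
sigma = 20, so sigma^2 = 400.
I(mu) = 1/400 = 0.0025

0.0025


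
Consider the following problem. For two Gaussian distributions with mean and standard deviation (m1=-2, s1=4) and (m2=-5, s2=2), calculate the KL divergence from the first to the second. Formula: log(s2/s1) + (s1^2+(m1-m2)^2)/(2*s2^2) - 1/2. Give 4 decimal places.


KL divergence between normal distributions:
KL = log(s2/s1) + (s1^2 + (m1-m2)^2)/(2*s2^2) - 1/2.
log(2/4) = -0.693147.
(4^2 + (-2--5)^2)/(2*2^2) = (16 + 9)/8 = 3.125.
KL = -0.693147 + 3.125 - 0.5 = 1.9319

1.9319


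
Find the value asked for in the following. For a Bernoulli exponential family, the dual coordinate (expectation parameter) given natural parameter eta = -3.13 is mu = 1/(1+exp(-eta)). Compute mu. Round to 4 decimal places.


Dual coordinate (expectation parameter) for Bernoulli:
mu = 1/(1+exp(-eta)).
eta = -3.13.
exp(-eta) = exp(3.13) = 22.87398.
mu = 1/(1+22.87398) = 0.0419

0.0419


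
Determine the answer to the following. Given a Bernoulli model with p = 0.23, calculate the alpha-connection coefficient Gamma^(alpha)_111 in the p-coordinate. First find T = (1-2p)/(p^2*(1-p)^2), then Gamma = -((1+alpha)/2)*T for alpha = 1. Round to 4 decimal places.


Skewness (Amari-Chentsov) tensor: T = (1-2p)/(p^2*(1-p)^2).
p = 0.23, 1-2p = 0.54, p^2 = 0.0529, (1-p)^2 = 0.5929.
T = 0.54/(0.0529 * 0.5929) = 17.216967.
In the p-coordinate, Gamma^(alpha) = Gamma^(0) - (alpha/2)*T with Gamma^(0) = (1/2)*g'(p) = -T/2,
so Gamma^(alpha) = -((1+alpha)/2)*T.
alpha = 1, -(1+alpha)/2 = -1.0.
Gamma = -1.0 * 17.216967 = -17.2170

-17.2170


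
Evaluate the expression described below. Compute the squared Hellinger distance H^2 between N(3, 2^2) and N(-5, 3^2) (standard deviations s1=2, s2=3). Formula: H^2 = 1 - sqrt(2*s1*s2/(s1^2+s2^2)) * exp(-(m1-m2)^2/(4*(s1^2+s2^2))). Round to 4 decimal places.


Squared Hellinger distance for Gaussians:
H^2 = 1 - sqrt(2*s1*s2/(s1^2+s2^2)) * exp(-(m1-m2)^2/(4*(s1^2+s2^2))).
s1^2 = 4, s2^2 = 9, s1^2+s2^2 = 13.
sqrt(2*2*3/(13)) = 0.960769.
(m1-m2)^2 = (8)^2 = 64.
exp(-64/(4*13)) = exp(-1.230769) = 0.292068.
H^2 = 1 - 0.960769*0.292068 = 0.7194

0.7194


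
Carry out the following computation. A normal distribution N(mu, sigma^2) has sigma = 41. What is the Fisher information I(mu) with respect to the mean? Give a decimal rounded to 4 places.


The Fisher information for the mean of a normal distribution is I(mu) = 1/sigma^2.
sigma = 41, so sigma^2 = 1681.
I(mu) = 1/1681 = 0.0006

0.0006


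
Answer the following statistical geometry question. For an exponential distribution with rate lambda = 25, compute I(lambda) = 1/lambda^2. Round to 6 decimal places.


Fisher information for exponential: I(lambda) = 1/lambda^2.
lambda = 25, lambda^2 = 625.
I = 1/625 = 0.001600

0.001600


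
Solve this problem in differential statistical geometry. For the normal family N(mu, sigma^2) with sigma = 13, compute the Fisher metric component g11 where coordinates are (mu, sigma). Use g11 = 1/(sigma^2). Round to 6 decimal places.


For the 2-parameter normal family, the Fisher metric has:
  g11 = 1/sigma^2, g22 = 2/sigma^2.
sigma = 13, sigma^2 = 169.
g11 = 0.005917

0.005917


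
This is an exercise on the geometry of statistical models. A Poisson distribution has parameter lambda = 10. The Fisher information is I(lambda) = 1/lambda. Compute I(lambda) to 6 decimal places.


Fisher information for Poisson: I(lambda) = 1/lambda.
lambda = 10.
I(lambda) = 1/10 = 0.100000

0.100000


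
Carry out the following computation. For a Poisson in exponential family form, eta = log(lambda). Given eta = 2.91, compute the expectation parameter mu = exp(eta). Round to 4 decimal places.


Expectation parameter for Poisson exponential family:
mu = exp(eta).
eta = 2.91.
mu = exp(2.91) = 18.3568

18.3568


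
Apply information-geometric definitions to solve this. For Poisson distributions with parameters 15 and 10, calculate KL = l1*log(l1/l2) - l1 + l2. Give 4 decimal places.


KL divergence for Poisson:
KL = l1*log(l1/l2) - l1 + l2.
l1 = 15, l2 = 10.
log(15/10) = 0.405465.
l1*log(l1/l2) = 15 * 0.405465 = 6.081977.
KL = 6.081977 - 15 + 10 = 1.0820

1.0820


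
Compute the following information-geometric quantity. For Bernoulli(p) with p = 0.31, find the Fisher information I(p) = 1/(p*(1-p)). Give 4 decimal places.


For Bernoulli(p), Fisher information is I(p) = 1/(p*(1-p)).
p = 0.31, 1-p = 0.69.
p*(1-p) = 0.2139.
I(p) = 1/0.2139 = 4.6751

4.6751


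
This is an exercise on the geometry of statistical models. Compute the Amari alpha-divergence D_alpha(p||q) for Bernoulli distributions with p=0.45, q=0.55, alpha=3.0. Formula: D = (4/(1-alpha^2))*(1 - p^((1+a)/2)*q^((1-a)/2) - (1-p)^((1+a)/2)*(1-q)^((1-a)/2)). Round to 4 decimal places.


Amari alpha-divergence:
D = (4/(1-alpha^2))*(1 - p^((1+a)/2)*q^((1-a)/2) - (1-p)^((1+a)/2)*(1-q)^((1-a)/2)).
alpha = 3.0, p = 0.45, q = 0.55.
e1 = (1+alpha)/2 = 2.0, e2 = (1-alpha)/2 = -1.0.
t1 = p^e1 * q^e2 = 0.45^2.0 * 0.55^-1.0 = 0.368182.
t2 = (1-p)^e1 * (1-q)^e2 = 0.55^2.0 * 0.45^-1.0 = 0.672222.
4/(1-alpha^2) = -0.5.
D = -0.5*(1 - 0.368182 - 0.672222) = 0.0202

0.0202


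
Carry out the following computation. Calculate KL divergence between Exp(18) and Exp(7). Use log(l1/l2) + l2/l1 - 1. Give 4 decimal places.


KL divergence for exponential family:
KL = log(l1/l2) + l2/l1 - 1.
log(18/7) = 0.944462.
7/18 = 0.388889.
KL = 0.944462 + 0.388889 - 1 = 0.3334

0.3334


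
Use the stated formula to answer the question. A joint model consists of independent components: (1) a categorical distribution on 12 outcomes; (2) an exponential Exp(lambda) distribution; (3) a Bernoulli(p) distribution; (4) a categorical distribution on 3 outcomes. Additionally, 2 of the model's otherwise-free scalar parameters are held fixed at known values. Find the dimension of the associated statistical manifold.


The dimension of a statistical manifold equals the number of free
(independent) real parameters of the model. For a product of independent
blocks the parameter counts add.
- categorical on 12 outcomes (probabilities sum to 1): 12-1 = 11.
- exponential (lambda): 1.
- Bernoulli (p): 1.
- categorical on 3 outcomes (probabilities sum to 1): 3-1 = 2.
Total = 11 + 1 + 1 + 2 = 15.
2 parameter(s) fixed at known values: 15 - 2 = 13.
Dimension = 13

13


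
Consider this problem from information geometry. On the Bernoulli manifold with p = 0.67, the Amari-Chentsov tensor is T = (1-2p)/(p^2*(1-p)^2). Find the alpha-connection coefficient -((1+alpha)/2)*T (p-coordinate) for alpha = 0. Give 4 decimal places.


Skewness (Amari-Chentsov) tensor: T = (1-2p)/(p^2*(1-p)^2).
p = 0.67, 1-2p = -0.34, p^2 = 0.4489, (1-p)^2 = 0.1089.
T = -0.34/(0.4489 * 0.1089) = -6.955069.
In the p-coordinate, Gamma^(alpha) = Gamma^(0) - (alpha/2)*T with Gamma^(0) = (1/2)*g'(p) = -T/2,
so Gamma^(alpha) = -((1+alpha)/2)*T.
alpha = 0, -(1+alpha)/2 = -0.5.
Gamma = -0.5 * -6.955069 = 3.4775

3.4775


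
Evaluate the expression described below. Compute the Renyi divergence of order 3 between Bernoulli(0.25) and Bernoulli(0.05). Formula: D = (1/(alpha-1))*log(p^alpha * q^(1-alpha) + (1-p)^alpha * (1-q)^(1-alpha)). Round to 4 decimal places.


Renyi divergence of order alpha between Bernoulli distributions:
D = (1/(alpha-1))*log(p^alpha * q^(1-alpha) + (1-p)^alpha * (1-q)^(1-alpha)).
alpha = 3, p = 0.25, q = 0.05.
p^alpha * q^(1-alpha) = 0.25^3 * 0.05^-2 = 6.25.
(1-p)^alpha * (1-q)^(1-alpha) = 0.75^3 * 0.95^-2 = 0.467452.
sum = 6.25 + 0.467452 = 6.717452.
D = (1/2)*log(6.717452) = 0.9524

0.9524


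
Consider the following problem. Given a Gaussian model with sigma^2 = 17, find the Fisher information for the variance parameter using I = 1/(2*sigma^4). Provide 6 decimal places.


Fisher information for variance: I(sigma^2) = 1/(2*sigma^4).
sigma^2 = 17, so sigma^4 = 289.
I = 1/(2*289) = 1/578 = 0.001730

0.001730


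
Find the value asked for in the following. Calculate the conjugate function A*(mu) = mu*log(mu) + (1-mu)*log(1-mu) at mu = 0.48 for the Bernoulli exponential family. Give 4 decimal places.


Legendre transform for Bernoulli:
A*(mu) = mu*log(mu) + (1-mu)*log(1-mu).
mu = 0.48, 1-mu = 0.52.
mu*log(mu) = 0.48*log(0.48) = -0.352305.
(1-mu)*log(1-mu) = 0.52*log(0.52) = -0.340042.
A* = -0.352305 + -0.340042 = -0.6923

-0.6923


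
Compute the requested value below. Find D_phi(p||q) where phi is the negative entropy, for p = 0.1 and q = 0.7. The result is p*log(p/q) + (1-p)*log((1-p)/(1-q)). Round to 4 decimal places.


Bregman divergence with negative entropy generator:
D = p*log(p/q) + (1-p)*log((1-p)/(1-q)).
p = 0.1, q = 0.7.
p*log(p/q) = 0.1*log(0.1/0.7) = -0.194591.
(1-p)*log((1-p)/(1-q)) = 0.9*log(0.9/0.3) = 0.988751.
D = -0.194591 + 0.988751 = 0.7942

0.7942


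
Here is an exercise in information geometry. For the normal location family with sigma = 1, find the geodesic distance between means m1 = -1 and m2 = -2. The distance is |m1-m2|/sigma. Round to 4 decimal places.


On the fixed-variance normal subfamily, geodesic distance = |m1-m2|/sigma.
|-1 - -2| = 1.
sigma = 1.
d = 1/1 = 1.0000

1.0000


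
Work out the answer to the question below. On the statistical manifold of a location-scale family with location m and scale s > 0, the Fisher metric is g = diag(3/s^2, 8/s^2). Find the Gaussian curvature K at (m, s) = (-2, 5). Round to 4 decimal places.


The metric has the form g = (A dm^2 + B ds^2)/s^2 with A = 3, B = 8.
Substitute u = sqrt(A/B)*m: g = B*(du^2 + ds^2)/s^2, i.e. B times the
Poincare upper half-plane metric, which has constant Gaussian curvature -1.
Scaling a 2D metric by a constant c divides the Gaussian curvature by c,
so K = -1/B = -1/(8) = -0.1250 everywhere (the point (m, s) = (-2, 5) is irrelevant:
the curvature is constant).
The requested Gaussian curvature is K = -0.1250.

-0.1250


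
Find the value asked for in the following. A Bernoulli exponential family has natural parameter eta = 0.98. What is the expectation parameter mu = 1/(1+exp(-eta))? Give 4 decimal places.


Dual coordinate (expectation parameter) for Bernoulli:
mu = 1/(1+exp(-eta)).
eta = 0.98.
exp(-eta) = exp(-0.98) = 0.375311.
mu = 1/(1+0.375311) = 0.7271

0.7271


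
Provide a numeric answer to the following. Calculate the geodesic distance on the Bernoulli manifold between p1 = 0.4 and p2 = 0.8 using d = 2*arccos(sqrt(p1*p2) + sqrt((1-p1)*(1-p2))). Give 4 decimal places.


Geodesic distance on Bernoulli manifold:
d(p1,p2) = 2*arccos(sqrt(p1*p2) + sqrt((1-p1)*(1-p2))).
sqrt(p1*p2) = sqrt(0.4*0.8) = 0.565685.
sqrt((1-p1)*(1-p2)) = sqrt(0.6*0.2) = 0.34641.
arg = 0.565685 + 0.34641 = 0.912096.
d = 2*arccos(0.912096) = 0.8449

0.8449


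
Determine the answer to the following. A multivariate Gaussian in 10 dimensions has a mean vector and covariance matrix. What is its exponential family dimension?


Exponential family dimension calculation:
For 10-dim MVN: mean has 10 params, covariance has 10*11/2 = 55 unique entries.
Total dim = 10 + 55 = 65.

65


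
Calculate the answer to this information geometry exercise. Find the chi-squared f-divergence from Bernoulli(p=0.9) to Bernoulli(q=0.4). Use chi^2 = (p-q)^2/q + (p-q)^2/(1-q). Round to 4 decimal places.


Chi-squared divergence between Bernoulli distributions:
chi^2 = (p-q)^2/q + (p-q)^2/(1-q).
p = 0.9, q = 0.4, p-q = 0.5.
(p-q)^2 = 0.25.
term1 = 0.25/0.4 = 0.625.
term2 = 0.25/0.6 = 0.416667.
chi^2 = 0.625 + 0.416667 = 1.0417

1.0417


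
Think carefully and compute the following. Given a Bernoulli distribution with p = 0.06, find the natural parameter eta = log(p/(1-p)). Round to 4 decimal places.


Natural parameter for Bernoulli: eta = log(p/(1-p)).
p = 0.06, 1-p = 0.94.
p/(1-p) = 0.06383.
eta = log(0.06383) = -2.7515

-2.7515


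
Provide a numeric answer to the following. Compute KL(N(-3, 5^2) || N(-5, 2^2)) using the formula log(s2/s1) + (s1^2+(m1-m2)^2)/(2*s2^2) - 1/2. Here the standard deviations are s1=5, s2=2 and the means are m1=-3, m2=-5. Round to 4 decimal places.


KL divergence between normal distributions:
KL = log(s2/s1) + (s1^2 + (m1-m2)^2)/(2*s2^2) - 1/2.
log(2/5) = -0.916291.
(5^2 + (-3--5)^2)/(2*2^2) = (25 + 4)/8 = 3.625.
KL = -0.916291 + 3.625 - 0.5 = 2.2087

2.2087


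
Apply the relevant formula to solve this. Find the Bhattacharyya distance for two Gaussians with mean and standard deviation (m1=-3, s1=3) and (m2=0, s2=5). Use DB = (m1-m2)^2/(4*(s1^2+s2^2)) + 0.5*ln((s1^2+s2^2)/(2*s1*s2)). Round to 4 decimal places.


Bhattacharyya distance between two Gaussians:
DB = (m1-m2)^2/(4*(s1^2+s2^2)) + (1/2)*ln((s1^2+s2^2)/(2*s1*s2)).
(m1-m2)^2 = (-3)^2 = 9.
s1^2+s2^2 = 9 + 25 = 34.
term1 = 9/136 = 0.066176.
term2 = 0.5*ln(34/30.0) = 0.062582.
DB = 0.066176 + 0.062582 = 0.1288

0.1288


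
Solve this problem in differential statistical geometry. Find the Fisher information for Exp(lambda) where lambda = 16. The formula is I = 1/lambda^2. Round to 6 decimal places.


Fisher information for exponential: I(lambda) = 1/lambda^2.
lambda = 16, lambda^2 = 256.
I = 1/256 = 0.003906

0.003906


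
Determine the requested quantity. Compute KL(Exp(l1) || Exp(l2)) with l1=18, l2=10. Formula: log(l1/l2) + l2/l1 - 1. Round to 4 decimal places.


KL divergence for exponential family:
KL = log(l1/l2) + l2/l1 - 1.
log(18/10) = 0.587787.
10/18 = 0.555556.
KL = 0.587787 + 0.555556 - 1 = 0.1433

0.1433


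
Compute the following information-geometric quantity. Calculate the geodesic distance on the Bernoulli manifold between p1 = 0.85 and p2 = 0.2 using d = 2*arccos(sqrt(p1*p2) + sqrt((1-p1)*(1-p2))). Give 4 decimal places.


Geodesic distance on Bernoulli manifold:
d(p1,p2) = 2*arccos(sqrt(p1*p2) + sqrt((1-p1)*(1-p2))).
sqrt(p1*p2) = sqrt(0.85*0.2) = 0.412311.
sqrt((1-p1)*(1-p2)) = sqrt(0.15*0.8) = 0.34641.
arg = 0.412311 + 0.34641 = 0.758721.
d = 2*arccos(0.758721) = 1.4189

1.4189


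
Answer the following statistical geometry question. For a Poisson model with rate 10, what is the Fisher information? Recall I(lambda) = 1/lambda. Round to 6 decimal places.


Fisher information for Poisson: I(lambda) = 1/lambda.
lambda = 10.
I(lambda) = 1/10 = 0.100000

0.100000


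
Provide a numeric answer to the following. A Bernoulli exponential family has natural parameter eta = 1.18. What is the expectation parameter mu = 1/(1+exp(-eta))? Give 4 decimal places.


Dual coordinate (expectation parameter) for Bernoulli:
mu = 1/(1+exp(-eta)).
eta = 1.18.
exp(-eta) = exp(-1.18) = 0.307279.
mu = 1/(1+0.307279) = 0.7649

0.7649


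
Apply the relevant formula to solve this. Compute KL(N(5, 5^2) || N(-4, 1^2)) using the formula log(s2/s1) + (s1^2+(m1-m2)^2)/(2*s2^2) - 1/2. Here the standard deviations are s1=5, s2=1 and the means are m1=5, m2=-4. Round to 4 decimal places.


KL divergence between normal distributions:
KL = log(s2/s1) + (s1^2 + (m1-m2)^2)/(2*s2^2) - 1/2.
log(1/5) = -1.609438.
(5^2 + (5--4)^2)/(2*1^2) = (25 + 81)/2 = 53.0.
KL = -1.609438 + 53.0 - 0.5 = 50.8906

50.8906


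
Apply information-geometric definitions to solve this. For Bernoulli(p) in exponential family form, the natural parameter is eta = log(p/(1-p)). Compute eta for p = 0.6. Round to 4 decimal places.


Natural parameter for Bernoulli: eta = log(p/(1-p)).
p = 0.6, 1-p = 0.4.
p/(1-p) = 1.5.
eta = log(1.5) = 0.4055

0.4055


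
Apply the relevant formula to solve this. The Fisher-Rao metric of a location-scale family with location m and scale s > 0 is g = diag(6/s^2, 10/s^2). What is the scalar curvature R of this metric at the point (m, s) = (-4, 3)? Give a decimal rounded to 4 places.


The metric has the form g = (A dm^2 + B ds^2)/s^2 with A = 6, B = 10.
Substitute u = sqrt(A/B)*m: g = B*(du^2 + ds^2)/s^2, i.e. B times the
Poincare upper half-plane metric, which has constant Gaussian curvature -1.
Scaling a 2D metric by a constant c divides the Gaussian curvature by c,
so K = -1/B = -1/(10) = -0.1000 everywhere (the point (m, s) = (-4, 3) is irrelevant:
the curvature is constant).
Scalar curvature in dimension 2: R = 2K = -2/(10) = -0.2000.

-0.2000


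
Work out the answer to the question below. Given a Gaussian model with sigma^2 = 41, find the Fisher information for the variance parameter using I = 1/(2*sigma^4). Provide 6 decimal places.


Fisher information for variance: I(sigma^2) = 1/(2*sigma^4).
sigma^2 = 41, so sigma^4 = 1681.
I = 1/(2*1681) = 1/3362 = 0.000297

0.000297


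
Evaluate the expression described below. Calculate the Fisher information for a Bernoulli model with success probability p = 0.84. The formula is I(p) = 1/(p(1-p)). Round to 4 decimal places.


For Bernoulli(p), Fisher information is I(p) = 1/(p*(1-p)).
p = 0.84, 1-p = 0.16.
p*(1-p) = 0.1344.
I(p) = 1/0.1344 = 7.4405

7.4405


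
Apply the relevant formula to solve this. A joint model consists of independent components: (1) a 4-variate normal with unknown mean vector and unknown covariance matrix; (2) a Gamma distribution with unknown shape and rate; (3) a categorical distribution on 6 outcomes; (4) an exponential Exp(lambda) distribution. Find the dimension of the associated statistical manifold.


The dimension of a statistical manifold equals the number of free
(independent) real parameters of the model. For a product of independent
blocks the parameter counts add.
- 4-variate normal: 4 (mean) + 4*5/2 = 10 (symmetric covariance) = 14.
- Gamma (shape, rate): 2.
- categorical on 6 outcomes (probabilities sum to 1): 6-1 = 5.
- exponential (lambda): 1.
Total = 14 + 2 + 5 + 1 = 22.
Dimension = 22

22


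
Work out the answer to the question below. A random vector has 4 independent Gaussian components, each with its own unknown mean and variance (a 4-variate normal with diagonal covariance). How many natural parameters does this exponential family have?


Exponential family dimension calculation:
Each univariate normal has two natural parameters (mu/sigma^2 and -1/(2 sigma^2)).
With 4 independent components, dim = 2 * 4 = 8.

8


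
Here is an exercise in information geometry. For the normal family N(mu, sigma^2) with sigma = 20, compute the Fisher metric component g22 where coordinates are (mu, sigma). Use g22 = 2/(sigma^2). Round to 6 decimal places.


For the 2-parameter normal family, the Fisher metric has:
  g11 = 1/sigma^2, g22 = 2/sigma^2.
sigma = 20, sigma^2 = 400.
g22 = 0.005000

0.005000


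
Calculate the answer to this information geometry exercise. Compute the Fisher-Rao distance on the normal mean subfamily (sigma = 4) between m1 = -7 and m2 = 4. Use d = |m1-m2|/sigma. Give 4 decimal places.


On the fixed-variance normal subfamily, geodesic distance = |m1-m2|/sigma.
|-7 - 4| = 11.
sigma = 4.
d = 11/4 = 2.7500

2.7500


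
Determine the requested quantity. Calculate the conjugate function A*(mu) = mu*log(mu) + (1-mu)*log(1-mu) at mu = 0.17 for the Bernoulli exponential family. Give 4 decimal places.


Legendre transform for Bernoulli:
A*(mu) = mu*log(mu) + (1-mu)*log(1-mu).
mu = 0.17, 1-mu = 0.83.
mu*log(mu) = 0.17*log(0.17) = -0.301233.
(1-mu)*log(1-mu) = 0.83*log(0.83) = -0.154654.
A* = -0.301233 + -0.154654 = -0.4559

-0.4559


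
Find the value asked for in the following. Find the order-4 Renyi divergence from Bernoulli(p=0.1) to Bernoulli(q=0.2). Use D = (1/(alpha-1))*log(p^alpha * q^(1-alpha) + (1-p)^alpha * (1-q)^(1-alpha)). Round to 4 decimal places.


Renyi divergence of order alpha between Bernoulli distributions:
D = (1/(alpha-1))*log(p^alpha * q^(1-alpha) + (1-p)^alpha * (1-q)^(1-alpha)).
alpha = 4, p = 0.1, q = 0.2.
p^alpha * q^(1-alpha) = 0.1^4 * 0.2^-3 = 0.0125.
(1-p)^alpha * (1-q)^(1-alpha) = 0.9^4 * 0.8^-3 = 1.281445.
sum = 0.0125 + 1.281445 = 1.293945.
D = (1/3)*log(1.293945) = 0.0859

0.0859


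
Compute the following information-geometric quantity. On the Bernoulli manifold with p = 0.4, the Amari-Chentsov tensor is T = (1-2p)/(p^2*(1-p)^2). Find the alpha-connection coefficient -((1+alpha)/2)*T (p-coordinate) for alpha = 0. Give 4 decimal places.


Skewness (Amari-Chentsov) tensor: T = (1-2p)/(p^2*(1-p)^2).
p = 0.4, 1-2p = 0.2, p^2 = 0.16, (1-p)^2 = 0.36.
T = 0.2/(0.16 * 0.36) = 3.472222.
In the p-coordinate, Gamma^(alpha) = Gamma^(0) - (alpha/2)*T with Gamma^(0) = (1/2)*g'(p) = -T/2,
so Gamma^(alpha) = -((1+alpha)/2)*T.
alpha = 0, -(1+alpha)/2 = -0.5.
Gamma = -0.5 * 3.472222 = -1.7361

-1.7361


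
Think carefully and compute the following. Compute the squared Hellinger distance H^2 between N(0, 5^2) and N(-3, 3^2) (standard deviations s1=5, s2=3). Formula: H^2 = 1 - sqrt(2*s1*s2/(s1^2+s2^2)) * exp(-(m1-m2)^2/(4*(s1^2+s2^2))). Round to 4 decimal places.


Squared Hellinger distance for Gaussians:
H^2 = 1 - sqrt(2*s1*s2/(s1^2+s2^2)) * exp(-(m1-m2)^2/(4*(s1^2+s2^2))).
s1^2 = 25, s2^2 = 9, s1^2+s2^2 = 34.
sqrt(2*5*3/(34)) = 0.939336.
(m1-m2)^2 = (3)^2 = 9.
exp(-9/(4*34)) = exp(-0.066176) = 0.935966.
H^2 = 1 - 0.939336*0.935966 = 0.1208

0.1208


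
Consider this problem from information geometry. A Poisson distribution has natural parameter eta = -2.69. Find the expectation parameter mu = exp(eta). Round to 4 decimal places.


Expectation parameter for Poisson exponential family:
mu = exp(eta).
eta = -2.69.
mu = exp(-2.69) = 0.0679

0.0679


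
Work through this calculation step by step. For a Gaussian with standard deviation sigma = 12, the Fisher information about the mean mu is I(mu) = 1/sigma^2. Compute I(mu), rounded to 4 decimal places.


The Fisher information for the mean of a normal distribution is I(mu) = 1/sigma^2.
sigma = 12, so sigma^2 = 144.
I(mu) = 1/144 = 0.0069

0.0069


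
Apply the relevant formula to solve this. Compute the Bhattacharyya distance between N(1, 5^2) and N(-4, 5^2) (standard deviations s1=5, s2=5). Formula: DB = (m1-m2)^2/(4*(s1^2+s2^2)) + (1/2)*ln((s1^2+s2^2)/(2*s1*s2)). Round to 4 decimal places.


Bhattacharyya distance between two Gaussians:
DB = (m1-m2)^2/(4*(s1^2+s2^2)) + (1/2)*ln((s1^2+s2^2)/(2*s1*s2)).
(m1-m2)^2 = (5)^2 = 25.
s1^2+s2^2 = 25 + 25 = 50.
term1 = 25/200 = 0.125.
term2 = 0.5*ln(50/50.0) = 0.0.
DB = 0.125 + 0.0 = 0.1250

0.1250


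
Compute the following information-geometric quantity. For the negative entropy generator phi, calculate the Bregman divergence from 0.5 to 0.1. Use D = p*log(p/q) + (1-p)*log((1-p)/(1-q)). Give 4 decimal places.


Bregman divergence with negative entropy generator:
D = p*log(p/q) + (1-p)*log((1-p)/(1-q)).
p = 0.5, q = 0.1.
p*log(p/q) = 0.5*log(0.5/0.1) = 0.804719.
(1-p)*log((1-p)/(1-q)) = 0.5*log(0.5/0.9) = -0.293893.
D = 0.804719 + -0.293893 = 0.5108

0.5108


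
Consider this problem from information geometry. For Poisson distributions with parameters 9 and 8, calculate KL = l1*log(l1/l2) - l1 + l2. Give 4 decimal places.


KL divergence for Poisson:
KL = l1*log(l1/l2) - l1 + l2.
l1 = 9, l2 = 8.
log(9/8) = 0.117783.
l1*log(l1/l2) = 9 * 0.117783 = 1.060047.
KL = 1.060047 - 9 + 8 = 0.0600

0.0600


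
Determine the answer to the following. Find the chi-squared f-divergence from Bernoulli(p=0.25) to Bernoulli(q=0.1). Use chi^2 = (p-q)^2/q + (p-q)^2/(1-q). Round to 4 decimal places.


Chi-squared divergence between Bernoulli distributions:
chi^2 = (p-q)^2/q + (p-q)^2/(1-q).
p = 0.25, q = 0.1, p-q = 0.15.
(p-q)^2 = 0.0225.
term1 = 0.0225/0.1 = 0.225.
term2 = 0.0225/0.9 = 0.025.
chi^2 = 0.225 + 0.025 = 0.2500

0.2500


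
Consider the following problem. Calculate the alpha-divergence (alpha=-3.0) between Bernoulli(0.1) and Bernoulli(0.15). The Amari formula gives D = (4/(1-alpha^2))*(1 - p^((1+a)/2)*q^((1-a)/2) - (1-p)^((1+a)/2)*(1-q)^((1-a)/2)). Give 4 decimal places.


Amari alpha-divergence:
D = (4/(1-alpha^2))*(1 - p^((1+a)/2)*q^((1-a)/2) - (1-p)^((1+a)/2)*(1-q)^((1-a)/2)).
alpha = -3.0, p = 0.1, q = 0.15.
e1 = (1+alpha)/2 = -1.0, e2 = (1-alpha)/2 = 2.0.
t1 = p^e1 * q^e2 = 0.1^-1.0 * 0.15^2.0 = 0.225.
t2 = (1-p)^e1 * (1-q)^e2 = 0.9^-1.0 * 0.85^2.0 = 0.802778.
4/(1-alpha^2) = -0.5.
D = -0.5*(1 - 0.225 - 0.802778) = 0.0139

0.0139


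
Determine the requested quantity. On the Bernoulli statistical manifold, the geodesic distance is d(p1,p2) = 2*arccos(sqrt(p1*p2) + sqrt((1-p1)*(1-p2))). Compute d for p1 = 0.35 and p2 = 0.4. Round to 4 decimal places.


Geodesic distance on Bernoulli manifold:
d(p1,p2) = 2*arccos(sqrt(p1*p2) + sqrt((1-p1)*(1-p2))).
sqrt(p1*p2) = sqrt(0.35*0.4) = 0.374166.
sqrt((1-p1)*(1-p2)) = sqrt(0.65*0.6) = 0.6245.
arg = 0.374166 + 0.6245 = 0.998666.
d = 2*arccos(0.998666) = 0.1033

0.1033


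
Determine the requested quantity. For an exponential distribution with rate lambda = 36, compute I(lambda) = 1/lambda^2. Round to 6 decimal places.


Fisher information for exponential: I(lambda) = 1/lambda^2.
lambda = 36, lambda^2 = 1296.
I = 1/1296 = 0.000772

0.000772


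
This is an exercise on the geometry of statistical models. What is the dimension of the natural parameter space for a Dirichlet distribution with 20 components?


Exponential family dimension calculation:
Dirichlet with 20 components has 20 natural parameters.

20


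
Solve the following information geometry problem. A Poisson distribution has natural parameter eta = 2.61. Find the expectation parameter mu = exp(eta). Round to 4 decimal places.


Expectation parameter for Poisson exponential family:
mu = exp(eta).
eta = 2.61.
mu = exp(2.61) = 13.5991

13.5991


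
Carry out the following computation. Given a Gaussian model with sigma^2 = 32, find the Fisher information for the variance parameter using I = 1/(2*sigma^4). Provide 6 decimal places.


Fisher information for variance: I(sigma^2) = 1/(2*sigma^4).
sigma^2 = 32, so sigma^4 = 1024.
I = 1/(2*1024) = 1/2048 = 0.000488

0.000488


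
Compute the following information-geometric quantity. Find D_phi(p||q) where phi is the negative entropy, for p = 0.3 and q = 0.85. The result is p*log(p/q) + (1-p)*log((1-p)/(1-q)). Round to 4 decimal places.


Bregman divergence with negative entropy generator:
D = p*log(p/q) + (1-p)*log((1-p)/(1-q)).
p = 0.3, q = 0.85.
p*log(p/q) = 0.3*log(0.3/0.85) = -0.312436.
(1-p)*log((1-p)/(1-q)) = 0.7*log(0.7/0.15) = 1.078312.
D = -0.312436 + 1.078312 = 0.7659

0.7659


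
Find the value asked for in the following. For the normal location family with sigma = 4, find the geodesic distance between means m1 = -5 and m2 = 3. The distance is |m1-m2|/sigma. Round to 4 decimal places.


On the fixed-variance normal subfamily, geodesic distance = |m1-m2|/sigma.
|-5 - 3| = 8.
sigma = 4.
d = 8/4 = 2.0000

2.0000


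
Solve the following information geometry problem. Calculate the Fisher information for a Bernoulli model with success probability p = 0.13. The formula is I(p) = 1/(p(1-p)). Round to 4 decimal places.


For Bernoulli(p), Fisher information is I(p) = 1/(p*(1-p)).
p = 0.13, 1-p = 0.87.
p*(1-p) = 0.1131.
I(p) = 1/0.1131 = 8.8417

8.8417


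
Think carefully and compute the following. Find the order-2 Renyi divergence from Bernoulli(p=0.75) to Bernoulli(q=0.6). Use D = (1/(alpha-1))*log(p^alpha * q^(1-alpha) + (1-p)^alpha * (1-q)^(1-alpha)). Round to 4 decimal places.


Renyi divergence of order alpha between Bernoulli distributions:
D = (1/(alpha-1))*log(p^alpha * q^(1-alpha) + (1-p)^alpha * (1-q)^(1-alpha)).
alpha = 2, p = 0.75, q = 0.6.
p^alpha * q^(1-alpha) = 0.75^2 * 0.6^-1 = 0.9375.
(1-p)^alpha * (1-q)^(1-alpha) = 0.25^2 * 0.4^-1 = 0.15625.
sum = 0.9375 + 0.15625 = 1.09375.
D = (1/1)*log(1.09375) = 0.0896

0.0896


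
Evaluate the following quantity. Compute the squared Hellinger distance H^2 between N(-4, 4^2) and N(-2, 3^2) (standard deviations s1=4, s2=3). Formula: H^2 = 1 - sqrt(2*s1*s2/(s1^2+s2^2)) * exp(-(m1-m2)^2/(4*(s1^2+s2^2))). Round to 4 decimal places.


Squared Hellinger distance for Gaussians:
H^2 = 1 - sqrt(2*s1*s2/(s1^2+s2^2)) * exp(-(m1-m2)^2/(4*(s1^2+s2^2))).
s1^2 = 16, s2^2 = 9, s1^2+s2^2 = 25.
sqrt(2*4*3/(25)) = 0.979796.
(m1-m2)^2 = (-2)^2 = 4.
exp(-4/(4*25)) = exp(-0.04) = 0.960789.
H^2 = 1 - 0.979796*0.960789 = 0.0586

0.0586


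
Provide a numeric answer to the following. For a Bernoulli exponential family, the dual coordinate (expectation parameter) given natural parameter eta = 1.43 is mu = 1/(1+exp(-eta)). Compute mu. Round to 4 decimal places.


Dual coordinate (expectation parameter) for Bernoulli:
mu = 1/(1+exp(-eta)).
eta = 1.43.
exp(-eta) = exp(-1.43) = 0.239309.
mu = 1/(1+0.239309) = 0.8069

0.8069


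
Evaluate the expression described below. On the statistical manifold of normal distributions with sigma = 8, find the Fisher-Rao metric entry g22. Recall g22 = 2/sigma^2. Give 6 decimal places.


For the 2-parameter normal family, the Fisher metric has:
  g11 = 1/sigma^2, g22 = 2/sigma^2.
sigma = 8, sigma^2 = 64.
g22 = 0.031250

0.031250


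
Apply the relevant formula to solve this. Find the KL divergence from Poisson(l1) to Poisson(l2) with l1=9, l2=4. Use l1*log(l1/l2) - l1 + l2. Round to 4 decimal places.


KL divergence for Poisson:
KL = l1*log(l1/l2) - l1 + l2.
l1 = 9, l2 = 4.
log(9/4) = 0.81093.
l1*log(l1/l2) = 9 * 0.81093 = 7.298372.
KL = 7.298372 - 9 + 4 = 2.2984

2.2984


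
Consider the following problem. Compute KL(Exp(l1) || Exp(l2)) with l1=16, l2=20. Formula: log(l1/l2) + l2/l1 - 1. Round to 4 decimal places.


KL divergence for exponential family:
KL = log(l1/l2) + l2/l1 - 1.
log(16/20) = -0.223144.
20/16 = 1.25.
KL = -0.223144 + 1.25 - 1 = 0.0269

0.0269


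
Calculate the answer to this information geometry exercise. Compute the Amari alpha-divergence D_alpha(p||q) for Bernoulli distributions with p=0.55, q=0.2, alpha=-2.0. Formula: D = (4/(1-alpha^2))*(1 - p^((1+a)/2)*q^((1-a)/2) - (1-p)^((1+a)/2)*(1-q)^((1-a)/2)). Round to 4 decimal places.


Amari alpha-divergence:
D = (4/(1-alpha^2))*(1 - p^((1+a)/2)*q^((1-a)/2) - (1-p)^((1+a)/2)*(1-q)^((1-a)/2)).
alpha = -2.0, p = 0.55, q = 0.2.
e1 = (1+alpha)/2 = -0.5, e2 = (1-alpha)/2 = 1.5.
t1 = p^e1 * q^e2 = 0.55^-0.5 * 0.2^1.5 = 0.120605.
t2 = (1-p)^e1 * (1-q)^e2 = 0.45^-0.5 * 0.8^1.5 = 1.066667.
4/(1-alpha^2) = -1.333333.
D = -1.333333*(1 - 0.120605 - 1.066667) = 0.2497

0.2497


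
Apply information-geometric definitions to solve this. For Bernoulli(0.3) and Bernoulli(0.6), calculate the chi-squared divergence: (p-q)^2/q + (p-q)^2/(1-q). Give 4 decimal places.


Chi-squared divergence between Bernoulli distributions:
chi^2 = (p-q)^2/q + (p-q)^2/(1-q).
p = 0.3, q = 0.6, p-q = -0.3.
(p-q)^2 = 0.09.
term1 = 0.09/0.6 = 0.15.
term2 = 0.09/0.4 = 0.225.
chi^2 = 0.15 + 0.225 = 0.3750

0.3750


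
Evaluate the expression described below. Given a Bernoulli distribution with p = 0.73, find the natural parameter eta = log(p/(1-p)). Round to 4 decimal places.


Natural parameter for Bernoulli: eta = log(p/(1-p)).
p = 0.73, 1-p = 0.27.
p/(1-p) = 2.703704.
eta = log(2.703704) = 0.9946

0.9946


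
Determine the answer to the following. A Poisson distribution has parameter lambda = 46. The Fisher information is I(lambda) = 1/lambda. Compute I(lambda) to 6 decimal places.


Fisher information for Poisson: I(lambda) = 1/lambda.
lambda = 46.
I(lambda) = 1/46 = 0.021739

0.021739


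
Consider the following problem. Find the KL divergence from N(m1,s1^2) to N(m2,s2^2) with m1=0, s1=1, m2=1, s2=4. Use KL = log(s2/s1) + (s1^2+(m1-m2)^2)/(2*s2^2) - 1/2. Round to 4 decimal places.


KL divergence between normal distributions:
KL = log(s2/s1) + (s1^2 + (m1-m2)^2)/(2*s2^2) - 1/2.
log(4/1) = 1.386294.
(1^2 + (0-1)^2)/(2*4^2) = (1 + 1)/32 = 0.0625.
KL = 1.386294 + 0.0625 - 0.5 = 0.9488

0.9488


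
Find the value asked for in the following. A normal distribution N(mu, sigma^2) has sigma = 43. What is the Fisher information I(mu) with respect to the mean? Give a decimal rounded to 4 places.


The Fisher information for the mean of a normal distribution is I(mu) = 1/sigma^2.
sigma = 43, so sigma^2 = 1849.
I(mu) = 1/1849 = 0.0005

0.0005


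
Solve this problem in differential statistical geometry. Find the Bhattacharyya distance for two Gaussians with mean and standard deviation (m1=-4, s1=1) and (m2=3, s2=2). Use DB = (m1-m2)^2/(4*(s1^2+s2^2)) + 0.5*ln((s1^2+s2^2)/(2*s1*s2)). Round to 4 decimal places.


Bhattacharyya distance between two Gaussians:
DB = (m1-m2)^2/(4*(s1^2+s2^2)) + (1/2)*ln((s1^2+s2^2)/(2*s1*s2)).
(m1-m2)^2 = (-7)^2 = 49.
s1^2+s2^2 = 1 + 4 = 5.
term1 = 49/20 = 2.45.
term2 = 0.5*ln(5/4.0) = 0.111572.
DB = 2.45 + 0.111572 = 2.5616

2.5616


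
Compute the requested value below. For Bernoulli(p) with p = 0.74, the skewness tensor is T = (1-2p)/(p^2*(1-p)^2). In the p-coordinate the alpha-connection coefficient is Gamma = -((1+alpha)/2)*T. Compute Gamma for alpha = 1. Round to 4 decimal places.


Skewness (Amari-Chentsov) tensor: T = (1-2p)/(p^2*(1-p)^2).
p = 0.74, 1-2p = -0.48, p^2 = 0.5476, (1-p)^2 = 0.0676.
T = -0.48/(0.5476 * 0.0676) = -12.966749.
In the p-coordinate, Gamma^(alpha) = Gamma^(0) - (alpha/2)*T with Gamma^(0) = (1/2)*g'(p) = -T/2,
so Gamma^(alpha) = -((1+alpha)/2)*T.
alpha = 1, -(1+alpha)/2 = -1.0.
Gamma = -1.0 * -12.966749 = 12.9667

12.9667


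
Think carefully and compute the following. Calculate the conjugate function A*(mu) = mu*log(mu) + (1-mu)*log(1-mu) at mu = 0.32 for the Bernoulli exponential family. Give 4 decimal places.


Legendre transform for Bernoulli:
A*(mu) = mu*log(mu) + (1-mu)*log(1-mu).
mu = 0.32, 1-mu = 0.68.
mu*log(mu) = 0.32*log(0.32) = -0.364619.
(1-mu)*log(1-mu) = 0.68*log(0.68) = -0.26225.
A* = -0.364619 + -0.26225 = -0.6269

-0.6269


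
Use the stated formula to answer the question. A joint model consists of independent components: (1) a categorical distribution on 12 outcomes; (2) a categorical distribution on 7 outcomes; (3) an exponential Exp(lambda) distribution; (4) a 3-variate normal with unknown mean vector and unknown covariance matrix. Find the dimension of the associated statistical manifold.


The dimension of a statistical manifold equals the number of free
(independent) real parameters of the model. For a product of independent
blocks the parameter counts add.
- categorical on 12 outcomes (probabilities sum to 1): 12-1 = 11.
- categorical on 7 outcomes (probabilities sum to 1): 7-1 = 6.
- exponential (lambda): 1.
- 3-variate normal: 3 (mean) + 3*4/2 = 6 (symmetric covariance) = 9.
Total = 11 + 6 + 1 + 9 = 27.
Dimension = 27

27
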